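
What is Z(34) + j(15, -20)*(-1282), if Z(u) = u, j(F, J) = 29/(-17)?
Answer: 37756/17 ≈ 2220.9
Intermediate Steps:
j(F, J) = -29/17 (j(F, J) = 29*(-1/17) = -29/17)
Z(34) + j(15, -20)*(-1282) = 34 - 29/17*(-1282) = 34 + 37178/17 = 37756/17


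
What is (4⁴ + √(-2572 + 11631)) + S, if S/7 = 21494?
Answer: 150714 + √9059 ≈ 1.5081e+5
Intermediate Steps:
S = 150458 (S = 7*21494 = 150458)
(4⁴ + √(-2572 + 11631)) + S = (4⁴ + √(-2572 + 11631)) + 150458 = (256 + √9059) + 150458 = 150714 + √9059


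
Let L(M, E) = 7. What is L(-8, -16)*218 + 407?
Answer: 1933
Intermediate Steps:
L(-8, -16)*218 + 407 = 7*218 + 407 = 1526 + 407 = 1933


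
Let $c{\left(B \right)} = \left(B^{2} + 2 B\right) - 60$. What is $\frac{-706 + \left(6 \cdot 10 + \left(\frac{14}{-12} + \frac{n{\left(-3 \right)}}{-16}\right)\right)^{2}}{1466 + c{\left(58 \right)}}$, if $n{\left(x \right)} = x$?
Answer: $\frac{6399265}{11257344} \approx 0.56845$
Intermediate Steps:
$c{\left(B \right)} = -60 + B^{2} + 2 B$
$\frac{-706 + \left(6 \cdot 10 + \left(\frac{14}{-12} + \frac{n{\left(-3 \right)}}{-16}\right)\right)^{2}}{1466 + c{\left(58 \right)}} = \frac{-706 + \left(6 \cdot 10 + \left(\frac{14}{-12} - \frac{3}{-16}\right)\right)^{2}}{1466 + \left(-60 + 58^{2} + 2 \cdot 58\right)} = \frac{-706 + \left(60 + \left(14 \left(- \frac{1}{12}\right) - - \frac{3}{16}\right)\right)^{2}}{1466 + \left(-60 + 3364 + 116\right)} = \frac{-706 + \left(60 + \left(- \frac{7}{6} + \frac{3}{16}\right)\right)^{2}}{1466 + 3420} = \frac{-706 + \left(60 - \frac{47}{48}\right)^{2}}{4886} = \left(-706 + \left(\frac{2833}{48}\right)^{2}\right) \frac{1}{4886} = \left(-706 + \frac{8025889}{2304}\right) \frac{1}{4886} = \frac{6399265}{2304} \cdot \frac{1}{4886} = \frac{6399265}{11257344}$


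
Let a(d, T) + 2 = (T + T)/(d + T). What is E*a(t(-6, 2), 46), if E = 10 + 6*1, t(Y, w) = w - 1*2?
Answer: 0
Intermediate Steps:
t(Y, w) = -2 + w (t(Y, w) = w - 2 = -2 + w)
a(d, T) = -2 + 2*T/(T + d) (a(d, T) = -2 + (T + T)/(d + T) = -2 + (2*T)/(T + d) = -2 + 2*T/(T + d))
E = 16 (E = 10 + 6 = 16)
E*a(t(-6, 2), 46) = 16*(-2*(-2 + 2)/(46 + (-2 + 2))) = 16*(-2*0/(46 + 0)) = 16*(-2*0/46) = 16*(-2*0*1/46) = 16*0 = 0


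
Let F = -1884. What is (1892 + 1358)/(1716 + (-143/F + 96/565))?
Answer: 3459495000/1826875019 ≈ 1.8937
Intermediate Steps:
(1892 + 1358)/(1716 + (-143/F + 96/565)) = (1892 + 1358)/(1716 + (-143/(-1884) + 96/565)) = 3250/(1716 + (-143*(-1/1884) + 96*(1/565))) = 3250/(1716 + (143/1884 + 96/565)) = 3250/(1716 + 261659/1064460) = 3250/(1826875019/1064460) = 3250*(1064460/1826875019) = 3459495000/1826875019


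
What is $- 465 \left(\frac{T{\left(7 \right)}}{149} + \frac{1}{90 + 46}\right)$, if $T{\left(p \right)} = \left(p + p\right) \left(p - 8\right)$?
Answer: $\frac{816075}{20264} \approx 40.272$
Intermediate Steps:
$T{\left(p \right)} = 2 p \left(-8 + p\right)$
$- 465 \left(\frac{T{\left(7 \right)}}{149} + \frac{1}{90 + 46}\right) = - 465 \left(\frac{2 \cdot 7 \left(-8 + 7\right)}{149} + \frac{1}{90 + 46}\right) = - 465 \left(2 \cdot 7 \left(-1\right) \frac{1}{149} + \frac{1}{136}\right) = - 465 \left(\left(-14\right) \frac{1}{149} + \frac{1}{136}\right) = - 465 \left(- \frac{14}{149} + \frac{1}{136}\right) = \left(-465\right) \left(- \frac{1755}{20264}\right) = \frac{816075}{20264}$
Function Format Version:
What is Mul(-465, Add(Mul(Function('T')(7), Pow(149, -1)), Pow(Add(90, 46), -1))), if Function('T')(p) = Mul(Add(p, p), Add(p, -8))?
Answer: Rational(816075, 20264) ≈ 40.272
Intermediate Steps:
Function('T')(p) = Mul(2, p, Add(-8, p)) (Function('T')(p) = Mul(Mul(2, p), Add(-8, p)) = Mul(2, p, Add(-8, p)))
Mul(-465, Add(Mul(Function('T')(7), Pow(149, -1)), Pow(Add(90, 46), -1))) = Mul(-465, Add(Mul(Mul(2, 7, Add(-8, 7)), Pow(149, -1)), Pow(Add(90, 46), -1))) = Mul(-465, Add(Mul(Mul(2, 7, -1), Rational(1, 149)), Pow(136, -1))) = Mul(-465, Add(Mul(-14, Rational(1, 149)), Rational(1, 136))) = Mul(-465, Add(Rational(-14, 149), Rational(1, 136))) = Mul(-465, Rational(-1755, 20264)) = Rational(816075, 20264)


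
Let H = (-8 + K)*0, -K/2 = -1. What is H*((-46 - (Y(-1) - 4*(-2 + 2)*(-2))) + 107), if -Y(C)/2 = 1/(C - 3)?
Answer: 0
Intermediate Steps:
K = 2 (K = -2*(-1) = 2)
Y(C) = -2/(-3 + C) (Y(C) = -2/(C - 3) = -2/(-3 + C))
H = 0 (H = (-8 + 2)*0 = -6*0 = 0)
H*((-46 - (Y(-1) - 4*(-2 + 2)*(-2))) + 107) = 0*((-46 - (-2/(-3 - 1) - 4*(-2 + 2)*(-2))) + 107) = 0*((-46 - (-2/(-4) - 0*(-2))) + 107) = 0*((-46 - (-2*(-1/4) - 4*0)) + 107) = 0*((-46 - (1/2 + 0)) + 107) = 0*((-46 - 1*1/2) + 107) = 0*((-46 - 1/2) + 107) = 0*(-93/2 + 107) = 0*(121/2) = 0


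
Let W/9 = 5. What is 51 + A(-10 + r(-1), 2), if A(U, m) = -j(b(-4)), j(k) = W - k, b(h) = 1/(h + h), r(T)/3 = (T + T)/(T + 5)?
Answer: 47/8 ≈ 5.8750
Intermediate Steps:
W = 45 (W = 9*5 = 45)
r(T) = 6*T/(5 + T) (r(T) = 3*((T + T)/(T + 5)) = 3*((2*T)/(5 + T)) = 3*(2*T/(5 + T)) = 6*T/(5 + T))
b(h) = 1/(2*h)
j(k) = 45 - k
A(U, m) = -361/8 (A(U, m) = -(45 - 1/(2*(-4))) = -(45 - (-1)/(2*4)) = -(45 - 1*(-1/8)) = -(45 + 1/8) = -1*361/8 = -361/8)
51 + A(-10 + r(-1), 2) = 51 - 361/8 = 47/8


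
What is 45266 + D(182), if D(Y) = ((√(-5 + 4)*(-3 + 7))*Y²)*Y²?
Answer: 45266 + 4388797504*I ≈ 45266.0 + 4.3888e+9*I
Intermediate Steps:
D(Y) = 4*I*Y⁴ (D(Y) = ((√(-1)*4)*Y²)*Y² = ((I*4)*Y²)*Y² = ((4*I)*Y²)*Y² = (4*I*Y²)*Y² = 4*I*Y⁴)
45266 + D(182) = 45266 + 4*I*182⁴ = 45266 + 4*I*1097199376 = 45266 + 4388797504*I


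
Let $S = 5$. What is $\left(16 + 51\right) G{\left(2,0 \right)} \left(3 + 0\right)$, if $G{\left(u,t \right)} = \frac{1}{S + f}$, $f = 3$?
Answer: $\frac{201}{8} \approx 25.125$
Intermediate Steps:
$G{\left(u,t \right)} = \frac{1}{8}$ ($G{\left(u,t \right)} = \frac{1}{5 + 3} = \frac{1}{8}$)
$\left(16 + 51\right) G{\left(2,0 \right)} \left(3 + 0\right) = \left(16 + 51\right) \frac{3 + 0}{8} = 67 \cdot \frac{1}{8} \cdot 3 = 67 \cdot \frac{3}{8} = \frac{201}{8}$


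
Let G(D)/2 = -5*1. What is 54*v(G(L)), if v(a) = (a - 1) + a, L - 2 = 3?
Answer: -1134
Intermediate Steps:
L = 5 (L = 2 + 3 = 5)
G(D) = -10 (G(D) = 2*(-5*1) = 2*(-5) = -10)
v(a) = -1 + 2*a (v(a) = (-1 + a) + a = -1 + 2*a)
54*v(G(L)) = 54*(-1 + 2*(-10)) = 54*(-1 - 20) = 54*(-21) = -1134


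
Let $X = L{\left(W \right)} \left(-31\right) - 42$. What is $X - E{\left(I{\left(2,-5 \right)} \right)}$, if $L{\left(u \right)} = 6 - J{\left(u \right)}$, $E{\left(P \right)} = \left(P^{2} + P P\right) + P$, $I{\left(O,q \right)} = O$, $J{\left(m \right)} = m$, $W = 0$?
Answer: $-238$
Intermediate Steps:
$E{\left(P \right)} = P + 2 P^{2}$ ($E{\left(P \right)} = \left(P^{2} + P^{2}\right) + P = 2 P^{2} + P = P + 2 P^{2}$)
$L{\left(u \right)} = 6 - u$
$X = -228$ ($X = \left(6 - 0\right) \left(-31\right) - 42 = \left(6 + 0\right) \left(-31\right) - 42 = 6 \left(-31\right) - 42 = -186 - 42 = -228$)
$X - E{\left(I{\left(2,-5 \right)} \right)} = -228 - 2 \left(1 + 2 \cdot 2\right) = -228 - 2 \left(1 + 4\right) = -228 - 2 \cdot 5 = -228 - 10 = -238$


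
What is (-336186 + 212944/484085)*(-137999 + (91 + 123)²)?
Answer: 15005336296205798/484085 ≈ 3.0997e+10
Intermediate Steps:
(-336186 + 212944/484085)*(-137999 + (91 + 123)²) = (-336186 + 212944*(1/484085))*(-137999 + 214²) = (-336186 + 212944/484085)*(-137999 + 45796) = -162742386866/484085*(-92203) = 15005336296205798/484085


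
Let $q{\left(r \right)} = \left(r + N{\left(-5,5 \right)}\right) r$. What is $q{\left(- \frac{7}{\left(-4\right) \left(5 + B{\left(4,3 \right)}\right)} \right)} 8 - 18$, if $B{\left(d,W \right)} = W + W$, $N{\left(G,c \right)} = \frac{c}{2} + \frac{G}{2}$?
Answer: $- \frac{4307}{242} \approx -17.798$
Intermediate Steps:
$N{\left(G,c \right)} = \frac{G}{2} + \frac{c}{2}$ ($N{\left(G,c \right)} = c \frac{1}{2} + G \frac{1}{2} = \frac{c}{2} + \frac{G}{2} = \frac{G}{2} + \frac{c}{2}$)
$B{\left(d,W \right)} = 2 W$
$q{\left(r \right)} = r^{2}$ ($q{\left(r \right)} = \left(r + \left(\frac{1}{2} \left(-5\right) + \frac{1}{2} \cdot 5\right)\right) r = \left(r + \left(- \frac{5}{2} + \frac{5}{2}\right)\right) r = \left(r + 0\right) r = r r = r^{2}$)
$q{\left(- \frac{7}{\left(-4\right) \left(5 + B{\left(4,3 \right)}\right)} \right)} 8 - 18 = \left(- \frac{7}{\left(-4\right) \left(5 + 2 \cdot 3\right)}\right)^{2} \cdot 8 - 18 = \left(- \frac{7}{\left(-4\right) \left(5 + 6\right)}\right)^{2} \cdot 8 - 18 = \left(- \frac{7}{\left(-4\right) 11}\right)^{2} \cdot 8 - 18 = \left(- \frac{7}{-44}\right)^{2} \cdot 8 - 18 = \left(\left(-7\right) \left(- \frac{1}{44}\right)\right)^{2} \cdot 8 - 18 = \left(\frac{7}{44}\right)^{2} \cdot 8 - 18 = \frac{49}{1936} \cdot 8 - 18 = \frac{49}{242} - 18 = - \frac{4307}{242}$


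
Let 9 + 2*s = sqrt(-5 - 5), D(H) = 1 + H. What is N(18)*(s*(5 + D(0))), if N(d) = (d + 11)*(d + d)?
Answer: -28188 + 3132*I*sqrt(10) ≈ -28188.0 + 9904.3*I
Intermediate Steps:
s = -9/2 + I*sqrt(10)/2 (s = -9/2 + sqrt(-5 - 5)/2 = -9/2 + sqrt(-10)/2 = -9/2 + (I*sqrt(10))/2 = -9/2 + I*sqrt(10)/2 ≈ -4.5 + 1.5811*I)
N(d) = 2*d*(11 + d) (N(d) = (11 + d)*(2*d) = 2*d*(11 + d))
N(18)*(s*(5 + D(0))) = (2*18*(11 + 18))*((-9/2 + I*sqrt(10)/2)*(5 + (1 + 0))) = (2*18*29)*((-9/2 + I*sqrt(10)/2)*(5 + 1)) = 1044*((-9/2 + I*sqrt(10)/2)*6) = 1044*(-27 + 3*I*sqrt(10)) = -28188 + 3132*I*sqrt(10)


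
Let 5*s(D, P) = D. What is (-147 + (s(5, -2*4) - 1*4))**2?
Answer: 22500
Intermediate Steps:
s(D, P) = D/5
(-147 + (s(5, -2*4) - 1*4))**2 = (-147 + ((1/5)*5 - 1*4))**2 = (-147 + (1 - 4))**2 = (-147 - 3)**2 = (-150)**2 = 22500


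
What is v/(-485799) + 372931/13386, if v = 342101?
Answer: 19621126987/722545046 ≈ 27.156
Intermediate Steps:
v/(-485799) + 372931/13386 = 342101/(-485799) + 372931/13386 = 342101*(-1/485799) + 372931*(1/13386) = -342101/485799 + 372931/13386 = 19621126987/722545046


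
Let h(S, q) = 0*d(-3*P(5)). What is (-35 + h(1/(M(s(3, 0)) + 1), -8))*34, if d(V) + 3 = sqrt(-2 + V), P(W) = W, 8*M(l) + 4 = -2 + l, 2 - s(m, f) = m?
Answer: -1190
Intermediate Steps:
s(m, f) = 2 - m
M(l) = -3/4 + l/8 (M(l) = -1/2 + (-2 + l)/8 = -1/2 + (-1/4 + l/8) = -3/4 + l/8)
d(V) = -3 + sqrt(-2 + V)
h(S, q) = 0 (h(S, q) = 0*(-3 + sqrt(-2 - 3*5)) = 0*(-3 + sqrt(-2 - 15)) = 0*(-3 + sqrt(-17)) = 0*(-3 + I*sqrt(17)) = 0)
(-35 + h(1/(M(s(3, 0)) + 1), -8))*34 = (-35 + 0)*34 = -35*34 = -1190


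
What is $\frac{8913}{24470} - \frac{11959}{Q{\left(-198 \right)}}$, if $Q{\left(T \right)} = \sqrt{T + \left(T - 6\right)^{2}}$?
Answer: $\frac{8913}{24470} - \frac{11959 \sqrt{4602}}{13806} \approx -58.398$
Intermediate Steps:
$Q{\left(T \right)} = \sqrt{T + \left(-6 + T\right)^{2}}$
$\frac{8913}{24470} - \frac{11959}{Q{\left(-198 \right)}} = \frac{8913}{24470} - \frac{11959}{\sqrt{-198 + \left(-6 - 198\right)^{2}}} = 8913 \cdot \frac{1}{24470} - \frac{11959}{\sqrt{-198 + \left(-204\right)^{2}}} = \frac{8913}{24470} - \frac{11959}{\sqrt{-198 + 41616}} = \frac{8913}{24470} - \frac{11959}{\sqrt{41418}} = \frac{8913}{24470} - \frac{11959}{3 \sqrt{4602}} = \frac{8913}{24470} - 11959 \frac{\sqrt{4602}}{13806} = \frac{8913}{24470} - \frac{11959 \sqrt{4602}}{13806}$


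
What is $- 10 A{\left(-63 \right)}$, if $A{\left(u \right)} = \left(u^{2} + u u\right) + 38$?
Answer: $-79760$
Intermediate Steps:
$A{\left(u \right)} = 38 + 2 u^{2}$ ($A{\left(u \right)} = \left(u^{2} + u^{2}\right) + 38 = 2 u^{2} + 38 = 38 + 2 u^{2}$)
$- 10 A{\left(-63 \right)} = - 10 \left(38 + 2 \left(-63\right)^{2}\right) = - 10 \left(38 + 2 \cdot 3969\right) = - 10 \left(38 + 7938\right) = \left(-10\right) 7976 = -79760$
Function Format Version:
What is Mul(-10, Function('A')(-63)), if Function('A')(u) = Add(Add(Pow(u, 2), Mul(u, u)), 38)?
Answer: -79760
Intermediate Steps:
Function('A')(u) = Add(38, Mul(2, Pow(u, 2))) (Function('A')(u) = Add(Add(Pow(u, 2), Pow(u, 2)), 38) = Add(Mul(2, Pow(u, 2)), 38) = Add(38, Mul(2, Pow(u, 2))))
Mul(-10, Function('A')(-63)) = Mul(-10, Add(38, Mul(2, Pow(-63, 2)))) = Mul(-10, Add(38, Mul(2, 3969))) = Mul(-10, Add(38, 7938)) = Mul(-10, 7976) = -79760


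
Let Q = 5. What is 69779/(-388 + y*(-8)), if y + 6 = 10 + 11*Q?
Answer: -69779/860 ≈ -81.138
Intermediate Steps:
y = 59 (y = -6 + (10 + 11*5) = -6 + (10 + 55) = -6 + 65 = 59)
69779/(-388 + y*(-8)) = 69779/(-388 + 59*(-8)) = 69779/(-388 - 472) = 69779/(-860) = 69779*(-1/860) = -69779/860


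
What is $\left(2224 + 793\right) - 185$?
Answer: $2832$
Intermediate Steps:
$\left(2224 + 793\right) - 185 = 3017 - 185 = 2832$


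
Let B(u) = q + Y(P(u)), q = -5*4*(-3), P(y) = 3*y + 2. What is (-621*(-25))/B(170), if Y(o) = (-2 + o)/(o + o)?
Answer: 105984/413 ≈ 256.62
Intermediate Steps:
P(y) = 2 + 3*y
q = 60 (q = -20*(-3) = 60)
Y(o) = (-2 + o)/(2*o) (Y(o) = (-2 + o)/((2*o)) = (-2 + o)*(1/(2*o)) = (-2 + o)/(2*o))
B(u) = 60 + 3*u/(2*(2 + 3*u)) (B(u) = 60 + (-2 + (2 + 3*u))/(2*(2 + 3*u)) = 60 + (3*u)/(2*(2 + 3*u)) = 60 + 3*u/(2*(2 + 3*u)))
(-621*(-25))/B(170) = (-621*(-25))/((3*(80 + 121*170)/(2*(2 + 3*170)))) = 15525/((3*(80 + 20570)/(2*(2 + 510)))) = 15525/(((3/2)*20650/512)) = 15525/(((3/2)*(1/512)*20650)) = 15525/(30975/512) = 15525*(512/30975) = 105984/413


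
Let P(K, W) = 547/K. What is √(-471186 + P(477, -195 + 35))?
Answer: 5*I*√476480971/159 ≈ 686.43*I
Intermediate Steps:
√(-471186 + P(477, -195 + 35)) = √(-471186 + 547/477) = √(-224755175/477) = 5*I*√476480971/159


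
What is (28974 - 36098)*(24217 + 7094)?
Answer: -223059564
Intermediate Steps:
(28974 - 36098)*(24217 + 7094) = -7124*31311 = -223059564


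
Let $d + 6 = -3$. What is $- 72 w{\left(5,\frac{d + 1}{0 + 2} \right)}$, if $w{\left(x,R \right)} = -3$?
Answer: $216$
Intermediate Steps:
$d = -9$ ($d = -6 - 3 = -9$)
$- 72 w{\left(5,\frac{d + 1}{0 + 2} \right)} = \left(-72\right) \left(-3\right) = 216$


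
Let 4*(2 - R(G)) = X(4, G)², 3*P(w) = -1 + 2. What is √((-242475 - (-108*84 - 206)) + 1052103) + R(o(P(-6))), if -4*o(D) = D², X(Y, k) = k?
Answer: 10367/5184 + √818906 ≈ 906.93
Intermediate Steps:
P(w) = ⅓ (P(w) = (-1 + 2)/3 = (⅓)*1 = ⅓)
o(D) = -D²/4
R(G) = 2 - G²/4
√((-242475 - (-108*84 - 206)) + 1052103) + R(o(P(-6))) = √((-242475 - (-108*84 - 206)) + 1052103) + (2 - (-(⅓)²/4)²/4) = √((-242475 - (-9072 - 206)) + 1052103) + (2 - (-¼*⅑)²/4) = √((-242475 - 1*(-9278)) + 1052103) + (2 - (-1/36)²/4) = √((-242475 + 9278) + 1052103) + (2 - ¼*1/1296) = √(-233197 + 1052103) + (2 - 1/5184) = √818906 + 10367/5184 = 10367/5184 + √818906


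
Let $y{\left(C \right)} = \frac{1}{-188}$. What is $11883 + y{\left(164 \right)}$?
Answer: $\frac{2234003}{188} \approx 11883.0$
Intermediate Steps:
$y{\left(C \right)} = - \frac{1}{188}$
$11883 + y{\left(164 \right)} = 11883 - \frac{1}{188} = \frac{2234003}{188}$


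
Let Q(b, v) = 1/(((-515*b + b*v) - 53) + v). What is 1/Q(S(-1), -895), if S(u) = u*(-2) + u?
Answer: -2358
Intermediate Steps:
S(u) = -u (S(u) = -2*u + u = -u)
Q(b, v) = 1/(-53 + v - 515*b + b*v) (Q(b, v) = 1/((-53 - 515*b + b*v) + v) = 1/(-53 + v - 515*b + b*v))
1/Q(S(-1), -895) = 1/(1/(-53 - 895 - (-515)*(-1) - 1*(-1)*(-895))) = 1/(1/(-53 - 895 - 515*1 + 1*(-895))) = 1/(1/(-53 - 895 - 515 - 895)) = 1/(1/(-2358)) = 1/(-1/2358) = -2358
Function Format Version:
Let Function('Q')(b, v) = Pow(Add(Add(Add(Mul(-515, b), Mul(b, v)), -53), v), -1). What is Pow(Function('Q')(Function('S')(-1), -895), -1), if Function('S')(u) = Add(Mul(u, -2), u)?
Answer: -2358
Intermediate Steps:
Function('S')(u) = Mul(-1, u) (Function('S')(u) = Add(Mul(-2, u), u) = Mul(-1, u))
Function('Q')(b, v) = Pow(Add(-53, v, Mul(-515, b), Mul(b, v)), -1) (Function('Q')(b, v) = Pow(Add(Add(-53, Mul(-515, b), Mul(b, v)), v), -1) = Pow(Add(-53, v, Mul(-515, b), Mul(b, v)), -1))
Pow(Function('Q')(Function('S')(-1), -895), -1) = Pow(Pow(Add(-53, -895, Mul(-515, Mul(-1, -1)), Mul(Mul(-1, -1), -895)), -1), -1) = Pow(Pow(Add(-53, -895, Mul(-515, 1), Mul(1, -895)), -1), -1) = Pow(Pow(Add(-53, -895, -515, -895), -1), -1) = Pow(Pow(-2358, -1), -1) = Pow(Rational(-1, 2358), -1) = -2358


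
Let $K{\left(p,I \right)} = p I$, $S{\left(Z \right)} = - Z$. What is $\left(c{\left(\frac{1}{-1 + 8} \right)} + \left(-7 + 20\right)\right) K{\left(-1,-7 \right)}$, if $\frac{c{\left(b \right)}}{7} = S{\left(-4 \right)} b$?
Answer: $119$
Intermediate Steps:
$K{\left(p,I \right)} = I p$
$c{\left(b \right)} = 28 b$ ($c{\left(b \right)} = 7 \left(-1\right) \left(-4\right) b = 7 \cdot 4 b = 28 b$)
$\left(c{\left(\frac{1}{-1 + 8} \right)} + \left(-7 + 20\right)\right) K{\left(-1,-7 \right)} = \left(\frac{28}{-1 + 8} + \left(-7 + 20\right)\right) \left(\left(-7\right) \left(-1\right)\right) = \left(\frac{28}{7} + 13\right) 7 = \left(28 \cdot \frac{1}{7} + 13\right) 7 = \left(4 + 13\right) 7 = 17 \cdot 7 = 119$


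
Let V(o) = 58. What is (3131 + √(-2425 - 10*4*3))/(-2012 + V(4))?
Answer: -3131/1954 - I*√2545/1954 ≈ -1.6024 - 0.025818*I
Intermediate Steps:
(3131 + √(-2425 - 10*4*3))/(-2012 + V(4)) = (3131 + √(-2425 - 10*4*3))/(-2012 + 58) = (3131 + √(-2425 - 40*3))/(-1954) = (3131 + √(-2425 - 120))*(-1/1954) = (3131 + √(-2545))*(-1/1954) = (3131 + I*√2545)*(-1/1954) = -3131/1954 - I*√2545/1954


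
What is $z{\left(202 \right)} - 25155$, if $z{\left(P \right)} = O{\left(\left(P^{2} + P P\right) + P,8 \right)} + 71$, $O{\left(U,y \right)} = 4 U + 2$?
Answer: $302158$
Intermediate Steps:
$O{\left(U,y \right)} = 2 + 4 U$
$z{\left(P \right)} = 73 + 4 P + 8 P^{2}$ ($z{\left(P \right)} = \left(2 + 4 \left(\left(P^{2} + P P\right) + P\right)\right) + 71 = \left(2 + 4 \left(\left(P^{2} + P^{2}\right) + P\right)\right) + 71 = \left(2 + 4 \left(2 P^{2} + P\right)\right) + 71 = \left(2 + 4 \left(P + 2 P^{2}\right)\right) + 71 = \left(2 + \left(4 P + 8 P^{2}\right)\right) + 71 = \left(2 + 4 P + 8 P^{2}\right) + 71 = 73 + 4 P + 8 P^{2}$)
$z{\left(202 \right)} - 25155 = \left(73 + 4 \cdot 202 \left(1 + 2 \cdot 202\right)\right) - 25155 = \left(73 + 4 \cdot 202 \left(1 + 404\right)\right) - 25155 = \left(73 + 4 \cdot 202 \cdot 405\right) - 25155 = \left(73 + 327240\right) - 25155 = 327313 - 25155 = 302158$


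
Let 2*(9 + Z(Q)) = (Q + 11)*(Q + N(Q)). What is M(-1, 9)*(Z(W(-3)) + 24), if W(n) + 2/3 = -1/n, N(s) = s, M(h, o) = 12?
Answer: 412/3 ≈ 137.33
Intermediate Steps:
W(n) = -⅔ - 1/n
Z(Q) = -9 + Q*(11 + Q) (Z(Q) = -9 + ((Q + 11)*(Q + Q))/2 = -9 + ((11 + Q)*(2*Q))/2 = -9 + (2*Q*(11 + Q))/2 = -9 + Q*(11 + Q))
M(-1, 9)*(Z(W(-3)) + 24) = 12*((-9 + (-⅔ - 1/(-3))² + 11*(-⅔ - 1/(-3))) + 24) = 12*((-9 + (-⅔ - 1*(-⅓))² + 11*(-⅔ - 1*(-⅓))) + 24) = 12*((-9 + (-⅔ + ⅓)² + 11*(-⅔ + ⅓)) + 24) = 12*((-9 + (-⅓)² + 11*(-⅓)) + 24) = 12*((-9 + ⅑ - 11/3) + 24) = 12*(-113/9 + 24) = 12*(103/9) = 412/3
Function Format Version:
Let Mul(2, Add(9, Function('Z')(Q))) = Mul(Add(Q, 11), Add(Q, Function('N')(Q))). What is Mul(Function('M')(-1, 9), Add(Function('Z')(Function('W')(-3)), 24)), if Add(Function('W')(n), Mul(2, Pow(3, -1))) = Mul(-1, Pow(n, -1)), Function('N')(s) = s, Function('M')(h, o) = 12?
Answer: Rational(412, 3) ≈ 137.33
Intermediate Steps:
Function('W')(n) = Add(Rational(-2, 3), Mul(-1, Pow(n, -1)))
Function('Z')(Q) = Add(-9, Mul(Q, Add(11, Q))) (Function('Z')(Q) = Add(-9, Mul(Rational(1, 2), Mul(Add(Q, 11), Add(Q, Q)))) = Add(-9, Mul(Rational(1, 2), Mul(Add(11, Q), Mul(2, Q)))) = Add(-9, Mul(Rational(1, 2), Mul(2, Q, Add(11, Q)))) = Add(-9, Mul(Q, Add(11, Q))))
Mul(Function('M')(-1, 9), Add(Function('Z')(Function('W')(-3)), 24)) = Mul(12, Add(Add(-9, Pow(Add(Rational(-2, 3), Mul(-1, Pow(-3, -1))), 2), Mul(11, Add(Rational(-2, 3), Mul(-1, Pow(-3, -1))))), 24)) = Mul(12, Add(Add(-9, Pow(Add(Rational(-2, 3), Mul(-1, Rational(-1, 3))), 2), Mul(11, Add(Rational(-2, 3), Mul(-1, Rational(-1, 3))))), 24)) = Mul(12, Add(Add(-9, Pow(Add(Rational(-2, 3), Rational(1, 3)), 2), Mul(11, Add(Rational(-2, 3), Rational(1, 3)))), 24)) = Mul(12, Add(Add(-9, Pow(Rational(-1, 3), 2), Mul(11, Rational(-1, 3))), 24)) = Mul(12, Add(Add(-9, Rational(1, 9), Rational(-11, 3)), 24)) = Mul(12, Add(Rational(-113, 9), 24)) = Mul(12, Rational(103, 9)) = Rational(412, 3)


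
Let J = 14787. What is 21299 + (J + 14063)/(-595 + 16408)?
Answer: 336829937/15813 ≈ 21301.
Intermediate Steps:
21299 + (J + 14063)/(-595 + 16408) = 21299 + (14787 + 14063)/(-595 + 16408) = 21299 + 28850/15813 = 336829937/15813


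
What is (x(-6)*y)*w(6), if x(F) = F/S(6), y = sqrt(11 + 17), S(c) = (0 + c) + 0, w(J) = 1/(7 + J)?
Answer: -2*sqrt(7)/13 ≈ -0.40704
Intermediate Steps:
S(c) = c (S(c) = c + 0 = c)
y = 2*sqrt(7) (y = sqrt(28) = 2*sqrt(7) ≈ 5.2915)
x(F) = F/6
(x(-6)*y)*w(6) = (((1/6)*(-6))*(2*sqrt(7)))/(7 + 6) = -2*sqrt(7)/13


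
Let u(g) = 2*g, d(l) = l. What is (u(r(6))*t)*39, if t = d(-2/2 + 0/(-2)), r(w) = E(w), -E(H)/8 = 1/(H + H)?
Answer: 52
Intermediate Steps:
E(H) = -4/H (E(H) = -8/(H + H) = -8*1/(2*H) = -4/H)
r(w) = -4/w
t = -1 (t = -2/2 + 0/(-2) = -2*½ + 0*(-½) = -1 + 0 = -1)
(u(r(6))*t)*39 = ((2*(-4/6))*(-1))*39 = ((2*(-4*⅙))*(-1))*39 = ((2*(-⅔))*(-1))*39 = -4/3*(-1)*39 = (4/3)*39 = 52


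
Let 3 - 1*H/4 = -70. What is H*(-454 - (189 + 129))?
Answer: -225424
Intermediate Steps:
H = 292 (H = 12 - 4*(-70) = 12 + 280 = 292)
H*(-454 - (189 + 129)) = 292*(-454 - (189 + 129)) = 292*(-454 - 1*318) = 292*(-454 - 318) = 292*(-772) = -225424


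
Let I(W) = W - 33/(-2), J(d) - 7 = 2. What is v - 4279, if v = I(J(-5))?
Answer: -8507/2 ≈ -4253.5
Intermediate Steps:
J(d) = 9 (J(d) = 7 + 2 = 9)
I(W) = 33/2 + W (I(W) = W - 33*(-1/2) = W + 33/2 = 33/2 + W)
v = 51/2 (v = 33/2 + 9 = 51/2 ≈ 25.500)
v - 4279 = 51/2 - 4279 = -8507/2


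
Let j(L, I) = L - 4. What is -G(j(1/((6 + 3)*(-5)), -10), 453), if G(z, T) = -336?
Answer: 336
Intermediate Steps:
j(L, I) = -4 + L
-G(j(1/((6 + 3)*(-5)), -10), 453) = -1*(-336) = 336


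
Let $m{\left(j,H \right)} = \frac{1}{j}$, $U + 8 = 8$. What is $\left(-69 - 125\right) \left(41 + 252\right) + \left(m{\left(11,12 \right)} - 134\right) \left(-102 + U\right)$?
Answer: $- \frac{475016}{11} \approx -43183.0$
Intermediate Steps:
$U = 0$ ($U = -8 + 8 = 0$)
$\left(-69 - 125\right) \left(41 + 252\right) + \left(m{\left(11,12 \right)} - 134\right) \left(-102 + U\right) = \left(-69 - 125\right) \left(41 + 252\right) + \left(\frac{1}{11} - 134\right) \left(-102 + 0\right) = \left(-194\right) 293 + \left(\frac{1}{11} - 134\right) \left(-102\right) = -56842 - - \frac{150246}{11} = -56842 + \frac{150246}{11} = - \frac{475016}{11}$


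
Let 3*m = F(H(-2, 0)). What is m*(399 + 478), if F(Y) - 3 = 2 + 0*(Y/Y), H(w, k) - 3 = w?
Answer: 4385/3 ≈ 1461.7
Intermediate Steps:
H(w, k) = 3 + w
F(Y) = 5 (F(Y) = 3 + (2 + 0*(Y/Y)) = 3 + (2 + 0*1) = 3 + (2 + 0) = 3 + 2 = 5)
m = 5/3 (m = (⅓)*5 = 5/3 ≈ 1.6667)
m*(399 + 478) = 5*(399 + 478)/3 = (5/3)*877 = 4385/3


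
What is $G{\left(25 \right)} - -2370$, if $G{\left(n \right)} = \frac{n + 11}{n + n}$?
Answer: $\frac{59268}{25} \approx 2370.7$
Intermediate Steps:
$G{\left(n \right)} = \frac{11 + n}{2 n}$
$G{\left(25 \right)} - -2370 = \frac{11 + 25}{2 \cdot 25} - -2370 = \frac{1}{2} \cdot \frac{1}{25} \cdot 36 + 2370 = \frac{18}{25} + 2370 = \frac{59268}{25}$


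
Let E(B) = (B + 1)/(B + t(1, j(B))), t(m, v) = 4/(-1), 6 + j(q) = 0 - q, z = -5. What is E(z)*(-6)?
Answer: -8/3 ≈ -2.6667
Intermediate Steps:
j(q) = -6 - q (j(q) = -6 + (0 - q) = -6 - q)
t(m, v) = -4 (t(m, v) = 4*(-1) = -4)
E(B) = (1 + B)/(-4 + B) (E(B) = (B + 1)/(B - 4) = (1 + B)/(-4 + B))
E(z)*(-6) = ((1 - 5)/(-4 - 5))*(-6) = (-4/(-9))*(-6) = -⅑*(-4)*(-6) = (4/9)*(-6) = -8/3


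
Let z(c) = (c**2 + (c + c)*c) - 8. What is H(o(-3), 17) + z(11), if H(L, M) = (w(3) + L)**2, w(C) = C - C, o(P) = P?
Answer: 364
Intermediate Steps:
w(C) = 0
z(c) = -8 + 3*c**2 (z(c) = (c**2 + (2*c)*c) - 8 = (c**2 + 2*c**2) - 8 = 3*c**2 - 8 = -8 + 3*c**2)
H(L, M) = L**2 (H(L, M) = (0 + L)**2 = L**2)
H(o(-3), 17) + z(11) = (-3)**2 + (-8 + 3*11**2) = 9 + (-8 + 3*121) = 9 + (-8 + 363) = 9 + 355 = 364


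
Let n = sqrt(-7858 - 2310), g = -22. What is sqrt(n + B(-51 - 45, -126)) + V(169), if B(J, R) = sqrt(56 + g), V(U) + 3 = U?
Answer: 166 + sqrt(sqrt(34) + 2*I*sqrt(2542)) ≈ 173.31 + 6.8983*I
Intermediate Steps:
V(U) = -3 + U
B(J, R) = sqrt(34) (B(J, R) = sqrt(56 - 22) = sqrt(34))
n = 2*I*sqrt(2542) (n = sqrt(-10168) = 2*I*sqrt(2542) ≈ 100.84*I)
sqrt(n + B(-51 - 45, -126)) + V(169) = sqrt(2*I*sqrt(2542) + sqrt(34)) + (-3 + 169) = sqrt(sqrt(34) + 2*I*sqrt(2542)) + 166 = 166 + sqrt(sqrt(34) + 2*I*sqrt(2542))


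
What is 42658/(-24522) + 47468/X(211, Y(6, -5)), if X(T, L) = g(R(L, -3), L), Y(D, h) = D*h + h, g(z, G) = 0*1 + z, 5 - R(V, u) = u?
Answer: 145458629/24522 ≈ 5931.8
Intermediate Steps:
R(V, u) = 5 - u
g(z, G) = z (g(z, G) = 0 + z = z)
Y(D, h) = h + D*h
X(T, L) = 8 (X(T, L) = 5 - 1*(-3) = 5 + 3 = 8)
42658/(-24522) + 47468/X(211, Y(6, -5)) = 42658/(-24522) + 47468/8 = 42658*(-1/24522) + 47468*(1/8) = -21329/12261 + 11867/2 = 145458629/24522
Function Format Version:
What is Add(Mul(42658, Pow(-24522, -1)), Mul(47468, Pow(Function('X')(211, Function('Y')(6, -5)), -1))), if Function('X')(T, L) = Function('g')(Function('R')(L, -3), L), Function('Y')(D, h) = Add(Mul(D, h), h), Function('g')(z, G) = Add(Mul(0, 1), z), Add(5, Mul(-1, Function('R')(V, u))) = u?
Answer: Rational(145458629, 24522) ≈ 5931.8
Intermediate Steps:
Function('R')(V, u) = Add(5, Mul(-1, u))
Function('g')(z, G) = z (Function('g')(z, G) = Add(0, z) = z)
Function('Y')(D, h) = Add(h, Mul(D, h))
Function('X')(T, L) = 8 (Function('X')(T, L) = Add(5, Mul(-1, -3)) = Add(5, 3) = 8)
Add(Mul(42658, Pow(-24522, -1)), Mul(47468, Pow(Function('X')(211, Function('Y')(6, -5)), -1))) = Add(Mul(42658, Pow(-24522, -1)), Mul(47468, Pow(8, -1))) = Add(Mul(42658, Rational(-1, 24522)), Mul(47468, Rational(1, 8))) = Add(Rational(-21329, 12261), Rational(11867, 2)) = Rational(145458629, 24522)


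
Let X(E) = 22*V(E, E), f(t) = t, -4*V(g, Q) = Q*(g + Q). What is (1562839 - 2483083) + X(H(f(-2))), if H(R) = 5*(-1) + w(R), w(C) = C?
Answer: -920783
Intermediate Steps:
V(g, Q) = -Q*(Q + g)/4 (V(g, Q) = -Q*(g + Q)/4 = -Q*(Q + g)/4)
H(R) = -5 + R (H(R) = 5*(-1) + R = -5 + R)
X(E) = -11*E**2 (X(E) = 22*(-E*(E + E)/4) = 22*(-E*2*E/4) = 22*(-E**2/2) = -11*E**2)
(1562839 - 2483083) + X(H(f(-2))) = (1562839 - 2483083) - 11*(-5 - 2)**2 = -920244 - 11*(-7)**2 = -920244 - 11*49 = -920244 - 539 = -920783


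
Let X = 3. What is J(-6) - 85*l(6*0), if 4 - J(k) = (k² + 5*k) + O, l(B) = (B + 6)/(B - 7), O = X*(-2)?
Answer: 538/7 ≈ 76.857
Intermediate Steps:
O = -6 (O = 3*(-2) = -6)
l(B) = (6 + B)/(-7 + B)
J(k) = 10 - k² - 5*k (J(k) = 4 - ((k² + 5*k) - 6) = 4 - (-6 + k² + 5*k) = 4 + (6 - k² - 5*k) = 10 - k² - 5*k)
J(-6) - 85*l(6*0) = (10 - 1*(-6)² - 5*(-6)) - 85*(6 + 6*0)/(-7 + 6*0) = (10 - 1*36 + 30) - 85*(6 + 0)/(-7 + 0) = (10 - 36 + 30) - 85*6/(-7) = 4 - (-85)*6/7 = 4 - 85*(-6/7) = 4 + 510/7 = 538/7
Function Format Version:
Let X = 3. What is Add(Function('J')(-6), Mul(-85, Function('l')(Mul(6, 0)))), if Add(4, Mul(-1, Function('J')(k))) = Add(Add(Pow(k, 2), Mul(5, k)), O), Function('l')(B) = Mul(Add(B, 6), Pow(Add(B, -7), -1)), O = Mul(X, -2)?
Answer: Rational(538, 7) ≈ 76.857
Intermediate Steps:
O = -6 (O = Mul(3, -2) = -6)
Function('l')(B) = Mul(Pow(Add(-7, B), -1), Add(6, B)) (Function('l')(B) = Mul(Add(6, B), Pow(Add(-7, B), -1)) = Mul(Pow(Add(-7, B), -1), Add(6, B)))
Function('J')(k) = Add(10, Mul(-1, Pow(k, 2)), Mul(-5, k)) (Function('J')(k) = Add(4, Mul(-1, Add(Add(Pow(k, 2), Mul(5, k)), -6))) = Add(4, Mul(-1, Add(-6, Pow(k, 2), Mul(5, k)))) = Add(4, Add(6, Mul(-1, Pow(k, 2)), Mul(-5, k))) = Add(10, Mul(-1, Pow(k, 2)), Mul(-5, k)))
Add(Function('J')(-6), Mul(-85, Function('l')(Mul(6, 0)))) = Add(Add(10, Mul(-1, Pow(-6, 2)), Mul(-5, -6)), Mul(-85, Mul(Pow(Add(-7, Mul(6, 0)), -1), Add(6, Mul(6, 0))))) = Add(Add(10, Mul(-1, 36), 30), Mul(-85, Mul(Pow(Add(-7, 0), -1), Add(6, 0)))) = Add(Add(10, -36, 30), Mul(-85, Mul(Pow(-7, -1), 6))) = Add(4, Mul(-85, Mul(Rational(-1, 7), 6))) = Add(4, Mul(-85, Rational(-6, 7))) = Add(4, Rational(510, 7)) = Rational(538, 7)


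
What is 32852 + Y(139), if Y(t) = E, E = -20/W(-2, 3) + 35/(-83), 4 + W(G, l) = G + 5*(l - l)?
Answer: 8180873/249 ≈ 32855.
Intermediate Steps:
W(G, l) = -4 + G (W(G, l) = -4 + (G + 5*(l - l)) = -4 + (G + 5*0) = -4 + (G + 0) = -4 + G)
E = 725/249 (E = -20/(-4 - 2) + 35/(-83) = -20/(-6) + 35*(-1/83) = -20*(-1/6) - 35/83 = 10/3 - 35/83 = 725/249 ≈ 2.9116)
Y(t) = 725/249
32852 + Y(139) = 32852 + 725/249 = 8180873/249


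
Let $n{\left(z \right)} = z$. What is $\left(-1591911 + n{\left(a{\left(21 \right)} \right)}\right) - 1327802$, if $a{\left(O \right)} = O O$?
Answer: $-2919272$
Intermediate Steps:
$a{\left(O \right)} = O^{2}$
$\left(-1591911 + n{\left(a{\left(21 \right)} \right)}\right) - 1327802 = \left(-1591911 + 21^{2}\right) - 1327802 = \left(-1591911 + 441\right) - 1327802 = -1591470 - 1327802 = -2919272$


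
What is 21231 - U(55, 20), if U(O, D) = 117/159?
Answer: 1125204/53 ≈ 21230.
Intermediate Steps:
U(O, D) = 39/53 (U(O, D) = 117*(1/159) = 39/53)
21231 - U(55, 20) = 21231 - 1*39/53 = 21231 - 39/53 = 1125204/53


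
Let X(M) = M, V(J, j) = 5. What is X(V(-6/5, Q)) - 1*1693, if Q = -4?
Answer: -1688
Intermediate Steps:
X(V(-6/5, Q)) - 1*1693 = 5 - 1*1693 = 5 - 1693 = -1688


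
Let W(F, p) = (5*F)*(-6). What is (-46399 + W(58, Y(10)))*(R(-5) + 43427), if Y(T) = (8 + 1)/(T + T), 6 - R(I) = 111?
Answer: -2085477758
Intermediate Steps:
R(I) = -105 (R(I) = 6 - 1*111 = 6 - 111 = -105)
Y(T) = 9/(2*T) (Y(T) = 9/((2*T)) = 9*(1/(2*T)) = 9/(2*T))
W(F, p) = -30*F
(-46399 + W(58, Y(10)))*(R(-5) + 43427) = (-46399 - 30*58)*(-105 + 43427) = (-46399 - 1740)*43322 = -48139*43322 = -2085477758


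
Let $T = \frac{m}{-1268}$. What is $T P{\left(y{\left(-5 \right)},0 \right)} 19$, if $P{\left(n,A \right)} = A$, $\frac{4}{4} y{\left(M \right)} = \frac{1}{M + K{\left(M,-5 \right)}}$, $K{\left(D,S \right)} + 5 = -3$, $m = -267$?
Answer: $0$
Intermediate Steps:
$K{\left(D,S \right)} = -8$ ($K{\left(D,S \right)} = -5 - 3 = -8$)
$y{\left(M \right)} = \frac{1}{-8 + M}$ ($y{\left(M \right)} = \frac{1}{M - 8} = \frac{1}{-8 + M}$)
$T = \frac{267}{1268}$ ($T = - \frac{267}{-1268} = \left(-267\right) \left(- \frac{1}{1268}\right) = \frac{267}{1268} \approx 0.21057$)
$T P{\left(y{\left(-5 \right)},0 \right)} 19 = \frac{267}{1268} \cdot 0 \cdot 19 = 0 \cdot 19 = 0$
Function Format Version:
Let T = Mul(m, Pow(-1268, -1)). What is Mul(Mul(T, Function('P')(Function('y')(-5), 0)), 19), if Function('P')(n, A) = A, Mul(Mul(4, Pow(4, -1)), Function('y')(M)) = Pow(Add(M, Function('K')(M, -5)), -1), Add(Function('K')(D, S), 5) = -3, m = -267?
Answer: 0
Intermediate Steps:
Function('K')(D, S) = -8 (Function('K')(D, S) = Add(-5, -3) = -8)
Function('y')(M) = Pow(Add(-8, M), -1) (Function('y')(M) = Pow(Add(M, -8), -1) = Pow(Add(-8, M), -1))
T = Rational(267, 1268) (T = Mul(-267, Pow(-1268, -1)) = Mul(-267, Rational(-1, 1268)) = Rational(267, 1268) ≈ 0.21057)
Mul(Mul(T, Function('P')(Function('y')(-5), 0)), 19) = Mul(Mul(Rational(267, 1268), 0), 19) = Mul(0, 19) = 0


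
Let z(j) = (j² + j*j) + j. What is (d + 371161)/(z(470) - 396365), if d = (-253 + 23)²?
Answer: 424061/45905 ≈ 9.2378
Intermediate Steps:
z(j) = j + 2*j² (z(j) = (j² + j²) + j = 2*j² + j = j + 2*j²)
d = 52900 (d = (-230)² = 52900)
(d + 371161)/(z(470) - 396365) = (52900 + 371161)/(470*(1 + 2*470) - 396365) = 424061/(470*(1 + 940) - 396365) = 424061/(470*941 - 396365) = 424061/(442270 - 396365) = 424061/45905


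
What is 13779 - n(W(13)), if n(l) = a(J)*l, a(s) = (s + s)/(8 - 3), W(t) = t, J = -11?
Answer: 69181/5 ≈ 13836.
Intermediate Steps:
a(s) = 2*s/5 (a(s) = (2*s)/5 = (2*s)*(⅕) = 2*s/5)
n(l) = -22*l/5 (n(l) = ((⅖)*(-11))*l = -22*l/5)
13779 - n(W(13)) = 13779 - (-22)*13/5 = 13779 - 1*(-286/5) = 13779 + 286/5 = 69181/5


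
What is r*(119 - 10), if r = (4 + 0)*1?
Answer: 436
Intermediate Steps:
r = 4 (r = 4*1 = 4)
r*(119 - 10) = 4*(119 - 10) = 4*109 = 436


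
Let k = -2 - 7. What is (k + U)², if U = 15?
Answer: 36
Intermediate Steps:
k = -9
(k + U)² = (-9 + 15)² = 6² = 36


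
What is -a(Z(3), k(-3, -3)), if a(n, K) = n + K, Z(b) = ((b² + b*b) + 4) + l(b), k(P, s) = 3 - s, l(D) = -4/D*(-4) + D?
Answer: -109/3 ≈ -36.333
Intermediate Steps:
l(D) = D + 16/D (l(D) = 16/D + D = D + 16/D)
Z(b) = 4 + b + 2*b² + 16/b (Z(b) = ((b² + b*b) + 4) + (b + 16/b) = ((b² + b²) + 4) + (b + 16/b) = (2*b² + 4) + (b + 16/b) = (4 + 2*b²) + (b + 16/b) = 4 + b + 2*b² + 16/b)
a(n, K) = K + n
-a(Z(3), k(-3, -3)) = -((3 - 1*(-3)) + (4 + 3 + 2*3² + 16/3)) = -((3 + 3) + (4 + 3 + 2*9 + 16*(⅓))) = -(6 + (4 + 3 + 18 + 16/3)) = -(6 + 91/3) = -1*109/3 = -109/3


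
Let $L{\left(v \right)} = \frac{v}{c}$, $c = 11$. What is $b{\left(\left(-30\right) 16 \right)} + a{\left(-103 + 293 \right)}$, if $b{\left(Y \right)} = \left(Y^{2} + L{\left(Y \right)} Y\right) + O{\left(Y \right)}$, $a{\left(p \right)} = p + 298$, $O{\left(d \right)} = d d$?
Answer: $\frac{5304568}{11} \approx 4.8223 \cdot 10^{5}$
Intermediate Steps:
$O{\left(d \right)} = d^{2}$
$a{\left(p \right)} = 298 + p$
$L{\left(v \right)} = \frac{v}{11}$
$b{\left(Y \right)} = \frac{23 Y^{2}}{11}$ ($b{\left(Y \right)} = \left(Y^{2} + \frac{Y}{11} Y\right) + Y^{2} = \left(Y^{2} + \frac{Y^{2}}{11}\right) + Y^{2} = \frac{12 Y^{2}}{11} + Y^{2} = \frac{23 Y^{2}}{11}$)
$b{\left(\left(-30\right) 16 \right)} + a{\left(-103 + 293 \right)} = \frac{23 \left(\left(-30\right) 16\right)^{2}}{11} + \left(298 + \left(-103 + 293\right)\right) = \frac{23 \left(-480\right)^{2}}{11} + \left(298 + 190\right) = \frac{23}{11} \cdot 230400 + 488 = \frac{5299200}{11} + 488 = \frac{5304568}{11}$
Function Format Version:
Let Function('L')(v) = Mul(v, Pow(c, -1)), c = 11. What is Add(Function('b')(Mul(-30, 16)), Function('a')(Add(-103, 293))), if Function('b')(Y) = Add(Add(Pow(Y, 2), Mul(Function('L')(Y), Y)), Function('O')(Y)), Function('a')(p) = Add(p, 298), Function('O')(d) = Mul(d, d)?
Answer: Rational(5304568, 11) ≈ 4.8223e+5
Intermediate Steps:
Function('O')(d) = Pow(d, 2)
Function('a')(p) = Add(298, p)
Function('L')(v) = Mul(Rational(1, 11), v) (Function('L')(v) = Mul(v, Pow(11, -1)) = Mul(v, Rational(1, 11)) = Mul(Rational(1, 11), v))
Function('b')(Y) = Mul(Rational(23, 11), Pow(Y, 2)) (Function('b')(Y) = Add(Add(Pow(Y, 2), Mul(Mul(Rational(1, 11), Y), Y)), Pow(Y, 2)) = Add(Add(Pow(Y, 2), Mul(Rational(1, 11), Pow(Y, 2))), Pow(Y, 2)) = Add(Mul(Rational(12, 11), Pow(Y, 2)), Pow(Y, 2)) = Mul(Rational(23, 11), Pow(Y, 2)))
Add(Function('b')(Mul(-30, 16)), Function('a')(Add(-103, 293))) = Add(Mul(Rational(23, 11), Pow(Mul(-30, 16), 2)), Add(298, Add(-103, 293))) = Add(Mul(Rational(23, 11), Pow(-480, 2)), Add(298, 190)) = Add(Mul(Rational(23, 11), 230400), 488) = Add(Rational(5299200, 11), 488) = Rational(5304568, 11)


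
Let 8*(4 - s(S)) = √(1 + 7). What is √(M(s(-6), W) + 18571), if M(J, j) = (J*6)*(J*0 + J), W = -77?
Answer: √(74671 - 48*√2)/2 ≈ 136.57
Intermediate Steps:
s(S) = 4 - √2/4 (s(S) = 4 - √(1 + 7)/8 = 4 - √2/4)
M(J, j) = 6*J² (M(J, j) = (6*J)*(0 + J) = (6*J)*J = 6*J²)
√(M(s(-6), W) + 18571) = √(6*(4 - √2/4)² + 18571) = √(18571 + 6*(4 - √2/4)²)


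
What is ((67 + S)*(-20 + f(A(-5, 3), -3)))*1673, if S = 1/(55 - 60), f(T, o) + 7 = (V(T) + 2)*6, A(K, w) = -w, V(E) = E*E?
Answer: 21792498/5 ≈ 4.3585e+6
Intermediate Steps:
V(E) = E²
f(T, o) = 5 + 6*T² (f(T, o) = -7 + (T² + 2)*6 = -7 + (2 + T²)*6 = -7 + (12 + 6*T²) = 5 + 6*T²)
S = -⅕ (S = 1/(-5) = -⅕ ≈ -0.20000)
((67 + S)*(-20 + f(A(-5, 3), -3)))*1673 = ((67 - ⅕)*(-20 + (5 + 6*(-1*3)²)))*1673 = (334*(-20 + (5 + 6*(-3)²))/5)*1673 = (334*(-20 + (5 + 6*9))/5)*1673 = (334*(-20 + (5 + 54))/5)*1673 = (334*(-20 + 59)/5)*1673 = ((334/5)*39)*1673 = (13026/5)*1673 = 21792498/5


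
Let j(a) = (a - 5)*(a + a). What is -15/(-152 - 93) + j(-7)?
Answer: 8235/49 ≈ 168.06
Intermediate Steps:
j(a) = 2*a*(-5 + a) (j(a) = (-5 + a)*(2*a) = 2*a*(-5 + a))
-15/(-152 - 93) + j(-7) = -15/(-152 - 93) + 2*(-7)*(-5 - 7) = -15/(-245) + 2*(-7)*(-12) = -15*(-1/245) + 168 = 3/49 + 168 = 8235/49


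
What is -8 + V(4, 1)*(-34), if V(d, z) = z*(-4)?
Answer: 128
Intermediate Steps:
V(d, z) = -4*z
-8 + V(4, 1)*(-34) = -8 - 4*1*(-34) = -8 - 4*(-34) = -8 + 136 = 128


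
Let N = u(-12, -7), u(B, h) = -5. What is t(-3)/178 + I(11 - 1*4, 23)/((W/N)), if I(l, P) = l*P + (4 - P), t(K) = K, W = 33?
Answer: -126479/5874 ≈ -21.532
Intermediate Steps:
N = -5
I(l, P) = 4 - P + P*l (I(l, P) = P*l + (4 - P) = 4 - P + P*l)
t(-3)/178 + I(11 - 1*4, 23)/((W/N)) = -3/178 + (4 - 1*23 + 23*(11 - 1*4))/((33/(-5))) = -3*1/178 + (4 - 23 + 23*(11 - 4))/((33*(-1/5))) = -3/178 + (4 - 23 + 23*7)/(-33/5) = -3/178 + (4 - 23 + 161)*(-5/33) = -3/178 + 142*(-5/33) = -3/178 - 710/33 = -126479/5874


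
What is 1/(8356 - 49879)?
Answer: -1/41523 ≈ -2.4083e-5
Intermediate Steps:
1/(8356 - 49879) = 1/(-41523) = -1/41523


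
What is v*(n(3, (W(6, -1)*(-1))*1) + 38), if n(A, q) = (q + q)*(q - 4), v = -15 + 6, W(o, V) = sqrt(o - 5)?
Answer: -432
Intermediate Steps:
W(o, V) = sqrt(-5 + o)
v = -9
n(A, q) = 2*q*(-4 + q) (n(A, q) = (2*q)*(-4 + q) = 2*q*(-4 + q))
v*(n(3, (W(6, -1)*(-1))*1) + 38) = -9*(2*((sqrt(-5 + 6)*(-1))*1)*(-4 + (sqrt(-5 + 6)*(-1))*1) + 38) = -9*(2*((sqrt(1)*(-1))*1)*(-4 + (sqrt(1)*(-1))*1) + 38) = -9*(2*((1*(-1))*1)*(-4 + (1*(-1))*1) + 38) = -9*(2*(-1*1)*(-4 - 1*1) + 38) = -9*(2*(-1)*(-4 - 1) + 38) = -9*(2*(-1)*(-5) + 38) = -9*(10 + 38) = -9*48 = -432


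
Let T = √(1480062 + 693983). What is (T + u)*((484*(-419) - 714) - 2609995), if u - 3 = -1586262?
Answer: 4462947627795 - 2813505*√2174045 ≈ 4.4588e+12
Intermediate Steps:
T = √2174045 ≈ 1474.5
u = -1586259 (u = 3 - 1586262 = -1586259)
(T + u)*((484*(-419) - 714) - 2609995) = (√2174045 - 1586259)*((484*(-419) - 714) - 2609995) = (-1586259 + √2174045)*((-202796 - 714) - 2609995) = (-1586259 + √2174045)*(-203510 - 2609995) = (-1586259 + √2174045)*(-2813505) = 4462947627795 - 2813505*√2174045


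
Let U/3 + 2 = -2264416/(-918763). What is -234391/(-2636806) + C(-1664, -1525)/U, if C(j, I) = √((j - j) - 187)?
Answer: 234391/2636806 + 918763*I*√187/1280670 ≈ 0.088892 + 9.8104*I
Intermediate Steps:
U = 1280670/918763 (U = -6 + 3*(-2264416/(-918763)) = -6 + 3*(-2264416*(-1/918763)) = -6 + 3*(2264416/918763) = -6 + 6793248/918763 = 1280670/918763 ≈ 1.3939)
C(j, I) = I*√187 (C(j, I) = √(0 - 187) = √(-187) = I*√187)
-234391/(-2636806) + C(-1664, -1525)/U = -234391/(-2636806) + (I*√187)/(1280670/918763) = -234391*(-1/2636806) + (I*√187)*(918763/1280670) = 234391/2636806 + 918763*I*√187/1280670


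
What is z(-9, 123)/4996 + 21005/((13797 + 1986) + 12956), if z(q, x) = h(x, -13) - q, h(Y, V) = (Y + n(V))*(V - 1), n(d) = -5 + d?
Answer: 62953301/143580044 ≈ 0.43845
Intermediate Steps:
h(Y, V) = (-1 + V)*(-5 + V + Y) (h(Y, V) = (Y + (-5 + V))*(V - 1) = (-5 + V + Y)*(-1 + V) = (-1 + V)*(-5 + V + Y))
z(q, x) = 252 - q - 14*x (z(q, x) = (5 - 1*(-13) - x - 13*x - 13*(-5 - 13)) - q = (5 + 13 - x - 13*x - 13*(-18)) - q = (5 + 13 - x - 13*x + 234) - q = (252 - 14*x) - q = 252 - q - 14*x)
z(-9, 123)/4996 + 21005/((13797 + 1986) + 12956) = (252 - 1*(-9) - 14*123)/4996 + 21005/((13797 + 1986) + 12956) = (252 + 9 - 1722)*(1/4996) + 21005/(15783 + 12956) = -1461*1/4996 + 21005/28739 = -1461/4996 + 21005*(1/28739) = -1461/4996 + 21005/28739 = 62953301/143580044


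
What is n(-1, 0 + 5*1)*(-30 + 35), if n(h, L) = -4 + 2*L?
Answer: 30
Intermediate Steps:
n(-1, 0 + 5*1)*(-30 + 35) = (-4 + 2*(0 + 5*1))*(-30 + 35) = (-4 + 2*(0 + 5))*5 = (-4 + 2*5)*5 = (-4 + 10)*5 = 6*5 = 30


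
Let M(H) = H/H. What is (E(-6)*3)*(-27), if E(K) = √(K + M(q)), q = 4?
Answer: -81*I*√5 ≈ -181.12*I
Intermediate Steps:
M(H) = 1
E(K) = √(1 + K) (E(K) = √(K + 1) = √(1 + K))
(E(-6)*3)*(-27) = (√(1 - 6)*3)*(-27) = (√(-5)*3)*(-27) = ((I*√5)*3)*(-27) = (3*I*√5)*(-27) = -81*I*√5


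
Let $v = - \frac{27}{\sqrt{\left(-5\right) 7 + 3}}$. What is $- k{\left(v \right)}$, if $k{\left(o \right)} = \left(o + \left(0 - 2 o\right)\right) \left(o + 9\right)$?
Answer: $- \frac{729}{32} + \frac{243 i \sqrt{2}}{8} \approx -22.781 + 42.957 i$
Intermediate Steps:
$v = \frac{27 i \sqrt{2}}{8}$ ($v = - \frac{27}{\sqrt{-35 + 3}} = - \frac{27}{\sqrt{-32}} = - \frac{27}{4 i \sqrt{2}} = - 27 \left(- \frac{i \sqrt{2}}{8}\right) = \frac{27 i \sqrt{2}}{8} \approx 4.773 i$)
$k{\left(o \right)} = - o \left(9 + o\right)$ ($k{\left(o \right)} = \left(o - 2 o\right) \left(9 + o\right) = - o \left(9 + o\right)$)
$- k{\left(v \right)} = - \left(-1\right) \frac{27 i \sqrt{2}}{8} \left(9 + \frac{27 i \sqrt{2}}{8}\right) = - \frac{\left(-27\right) i \sqrt{2} \left(9 + \frac{27 i \sqrt{2}}{8}\right)}{8} = \frac{27 i \sqrt{2} \left(9 + \frac{27 i \sqrt{2}}{8}\right)}{8}$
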